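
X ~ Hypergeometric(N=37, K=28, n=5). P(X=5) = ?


P(X=5) = C(28,5)*C(9,0) / C(37,5)
= 98280*1 / 435897
= 98280/435897 = 1560/6919

1560/6919


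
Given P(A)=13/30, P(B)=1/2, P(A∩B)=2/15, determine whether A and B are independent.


P(A)*P(B) = 13/30*1/2 = 13/60
P(A∩B) = 2/15 != 13/60, so not independent

No, A and B are not independent


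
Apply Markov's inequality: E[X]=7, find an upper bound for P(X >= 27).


Markov: P(X >= a) <= E[X]/a
P(X >= 27) <= 7/27

7/27


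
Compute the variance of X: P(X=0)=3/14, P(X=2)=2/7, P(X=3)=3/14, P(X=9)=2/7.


E[X] = 53/14, E[X^2] = 367/14
Var(X) = E[X^2] - (E[X])^2 = 367/14 - (53/14)^2 = 2329/196

2329/196


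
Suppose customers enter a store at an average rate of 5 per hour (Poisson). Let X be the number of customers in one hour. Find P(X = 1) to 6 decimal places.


P(X=1) = e^(-5) * 5^1 / 1!
≈ 0.006737946999 * 5 / 1
≈ 0.033690

0.033690


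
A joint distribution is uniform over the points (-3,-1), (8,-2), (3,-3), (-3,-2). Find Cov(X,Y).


E[X]=5/4, E[Y]=-2, E[XY]=-4
Cov(X,Y) = E[XY] - E[X]E[Y] = -4 - 5/4*-2 = -3/2

-3/2


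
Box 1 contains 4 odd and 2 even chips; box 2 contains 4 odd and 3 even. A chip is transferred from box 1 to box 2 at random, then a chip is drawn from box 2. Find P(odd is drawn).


P(transfer odd) = 4/6 = 2/3; P(transfer even) = 1/3
If odd transferred: Urn II has 5 odd of 8, so P(odd|odd moved) = 5/8
If even transferred: Urn II has 4 odd of 8, so P(odd|even moved) = 1/2
By total probability: P(odd) = 2/3*5/8 + 1/3*1/2 = 7/12

7/12


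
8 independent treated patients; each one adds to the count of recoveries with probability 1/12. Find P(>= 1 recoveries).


P(at least one) = 1 - P(none)
P(none) = (1 - 1/12)^8 = (11/12)^8 = 214358881/429981696
P(at least one) = 1 - 214358881/429981696 = 215622815/429981696

215622815/429981696


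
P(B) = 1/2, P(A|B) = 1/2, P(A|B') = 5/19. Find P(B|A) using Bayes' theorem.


P(A) = P(A|B)P(B) + P(A|B')P(B') = 1/2*1/2 + 5/19*1/2 = 29/76
P(B|A) = P(A|B)P(B)/P(A) = (1/4)/(29/76) = 19/29

19/29


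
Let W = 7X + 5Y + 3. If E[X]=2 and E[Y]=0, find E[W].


E[7X + 5Y + 3] = 7*E[X] + 5*E[Y] + 3
= (7)*(2) + (5)*(0) + (3)
= 14 + 0 + 3 = 17

17


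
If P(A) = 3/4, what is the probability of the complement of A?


P(A') = 1 - P(A) = 1 - 3/4 = 1/4

1/4


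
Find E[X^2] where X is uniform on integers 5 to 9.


E[X^2] = (1/5) * sum(x^2 for x=5..9)
= 255/5 = 51

51


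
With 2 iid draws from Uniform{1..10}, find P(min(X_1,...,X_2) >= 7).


P(min >= 7) = P(all X_i >= 7) = (P(X_1 >= 7))^2
= (4/10)^2 = (2/5)^2 = 4/25

4/25


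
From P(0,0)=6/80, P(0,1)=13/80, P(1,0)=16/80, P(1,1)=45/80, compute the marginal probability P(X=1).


P(X=1) = P(1,0)+P(1,1) = 16/80 + 45/80 = 61/80

61/80


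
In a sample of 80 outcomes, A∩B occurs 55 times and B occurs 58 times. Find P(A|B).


P(A|B) = P(A∩B)/P(B) = (55/80)/(58/80) = 55/58

55/58


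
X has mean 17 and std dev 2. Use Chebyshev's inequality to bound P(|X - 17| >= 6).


k = 6/2 = 3
Chebyshev: P(|X-mu| >= k*sigma) <= 1/k^2 = 1/3^2 = 1/9

1/9


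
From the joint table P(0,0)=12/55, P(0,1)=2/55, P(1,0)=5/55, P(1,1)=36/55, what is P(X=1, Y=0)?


Read from table: P(X=1, Y=0) = 5/55 = 1/11

1/11


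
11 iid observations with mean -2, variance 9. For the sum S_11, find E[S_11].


E[S_n] = n*E[X_1] = 11*-2 = -22

-22


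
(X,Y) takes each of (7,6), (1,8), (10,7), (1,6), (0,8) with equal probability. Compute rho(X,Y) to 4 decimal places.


Cov(X,Y) = -1.4000, Var(X) = 15.7600, Var(Y) = 0.8000
rho = Cov/(sqrt(VarX)*sqrt(VarY)) = -0.3943

-0.3943


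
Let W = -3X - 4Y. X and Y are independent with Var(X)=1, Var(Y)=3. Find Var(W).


Independence => Cov(X,Y)=0
Var(-3X - 4Y) = (-3)^2*Var(X) + (-4)^2*Var(Y)
= 9*1 + 16*3 = 57

57


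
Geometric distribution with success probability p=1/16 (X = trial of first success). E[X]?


For geometric (trials until first success), E[X] = 1/p = 1/(1/16) = 16

16


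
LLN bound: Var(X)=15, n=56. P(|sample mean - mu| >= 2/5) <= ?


Var(Xbar) = Var(X)/n = 15/56
Chebyshev: P(|Xbar-mu| >= 2/5) <= Var(Xbar)/(2/5)^2 = (15/56)/(4/25) = 375/224
Bound exceeds 1, so trivial bound: 1

1


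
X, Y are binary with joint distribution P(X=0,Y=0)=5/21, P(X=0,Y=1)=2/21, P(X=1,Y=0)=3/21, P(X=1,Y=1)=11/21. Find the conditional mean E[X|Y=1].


P(Y=1) = 13/21
E[X|Y=1] = (0*2 + 1*11)/13 = 11/13

11/13


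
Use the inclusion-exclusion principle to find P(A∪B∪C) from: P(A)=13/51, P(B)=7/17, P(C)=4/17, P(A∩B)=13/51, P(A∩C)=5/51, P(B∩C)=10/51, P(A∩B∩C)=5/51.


P(A∪B∪C) = P(A)+P(B)+P(C) - P(AB)-P(AC)-P(BC) + P(ABC)
= 13/51+7/17+4/17 - 13/51-5/51-10/51 + 5/51
= 23/51

23/51


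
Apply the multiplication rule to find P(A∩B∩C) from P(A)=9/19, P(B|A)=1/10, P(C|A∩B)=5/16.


P(A∩B∩C) = P(A) * P(B|A) * P(C|A∩B)
= 9/19 * 1/10 * 5/16
= 9/190 * 5/16 = 9/608

9/608


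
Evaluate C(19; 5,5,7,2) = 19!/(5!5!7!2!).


19! = 121645100408832000
Denominator: 5!=120 * 5!=120 * 7!=5040 * 2!=2
Coefficient = 121645100408832000 / 145152000 = 838053216

838053216


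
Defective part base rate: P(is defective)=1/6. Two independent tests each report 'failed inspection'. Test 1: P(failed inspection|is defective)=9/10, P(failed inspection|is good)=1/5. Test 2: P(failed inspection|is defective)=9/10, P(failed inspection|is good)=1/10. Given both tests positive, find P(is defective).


After test 1: P(+) = 9/10*1/6 + 1/5*5/6 = 19/60
P(B|+) = (3/20)/(19/60) = 9/19
After test 2 (use post1 as new prior): P(+) = 9/10*9/19 + 1/10*10/19 = 91/190
P(B|+,+) = (81/190)/(91/190) = 81/91

81/91


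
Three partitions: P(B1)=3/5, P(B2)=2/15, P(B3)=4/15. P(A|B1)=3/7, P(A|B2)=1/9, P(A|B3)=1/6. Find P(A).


P(A) = P(A|B1)P(B1) + P(A|B2)P(B2) + P(A|B3)P(B3)
= 3/7*3/5 + 1/9*2/15 + 1/6*4/15
= 9/35 + 2/135 + 2/45 = 299/945

299/945


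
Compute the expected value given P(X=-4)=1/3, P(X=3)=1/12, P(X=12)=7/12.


E[X] = sum(x * P(x))
= -4*1/3 + 3*1/12 + 12*7/12
= 71/12

71/12


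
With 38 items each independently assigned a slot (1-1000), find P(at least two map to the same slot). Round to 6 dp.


P(all different) = prod((1000-i)/1000 for i=0..37) = 0.490683
P(at least one match) = 1 - 0.490683 = 0.509317

0.509317


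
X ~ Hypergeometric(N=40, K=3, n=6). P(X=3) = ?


P(X=3) = C(3,3)*C(37,3) / C(40,6)
= 1*7770 / 3838380
= 7770/3838380 = 1/494

1/494


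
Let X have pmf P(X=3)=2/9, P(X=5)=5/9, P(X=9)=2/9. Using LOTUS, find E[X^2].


E[X^2] = sum(g(x)*P(x))
= 9*2/9 + 25*5/9 + 81*2/9
= 305/9

305/9


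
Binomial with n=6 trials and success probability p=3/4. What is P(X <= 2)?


P(X<=2) = P(X=0) + P(X=1) + P(X=2)
= 1/4096 + 9/2048 + 135/4096
= 77/2048

77/2048


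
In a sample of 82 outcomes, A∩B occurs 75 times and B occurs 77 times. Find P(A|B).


P(A|B) = P(A∩B)/P(B) = (75/82)/(77/82) = 75/77

75/77


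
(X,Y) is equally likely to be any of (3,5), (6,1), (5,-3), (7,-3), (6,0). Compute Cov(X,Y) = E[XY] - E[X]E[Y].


E[X]=27/5, E[Y]=0, E[XY]=-3
Cov(X,Y) = E[XY] - E[X]E[Y] = -3 - 27/5*0 = -3

-3


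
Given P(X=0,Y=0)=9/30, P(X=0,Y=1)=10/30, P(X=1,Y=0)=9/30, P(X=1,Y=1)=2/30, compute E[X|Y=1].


P(Y=1) = 12/30
E[X|Y=1] = (0*10 + 1*2)/12 = 2/12 = 1/6

1/6


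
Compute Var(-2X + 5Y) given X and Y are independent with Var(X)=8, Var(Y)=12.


Independence => Cov(X,Y)=0
Var(-2X + 5Y) = (-2)^2*Var(X) + 5^2*Var(Y)
= 4*8 + 25*12 = 332

332


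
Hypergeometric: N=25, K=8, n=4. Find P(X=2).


P(X=2) = C(8,2)*C(17,2) / C(25,4)
= 28*136 / 12650
= 3808/12650 = 1904/6325

1904/6325


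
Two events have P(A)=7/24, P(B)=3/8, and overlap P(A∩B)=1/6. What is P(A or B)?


P(A∪B) = P(A) + P(B) - P(A∩B)
= 7/24 + 3/8 - 1/6 = 1/2

1/2


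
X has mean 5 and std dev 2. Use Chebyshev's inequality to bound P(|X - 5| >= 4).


k = 4/2 = 2
Chebyshev: P(|X-mu| >= k*sigma) <= 1/k^2 = 1/2^2 = 1/4

1/4


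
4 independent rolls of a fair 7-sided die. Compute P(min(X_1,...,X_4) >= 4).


P(min >= 4) = P(all X_i >= 4) = (P(X_1 >= 4))^4
= (4/7)^4 = 256/2401

256/2401


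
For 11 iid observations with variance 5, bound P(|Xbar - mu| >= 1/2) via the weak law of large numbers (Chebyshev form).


Var(Xbar) = Var(X)/n = 5/11
Chebyshev: P(|Xbar-mu| >= 1/2) <= Var(Xbar)/(1/2)^2 = (5/11)/(1/4) = 20/11
Bound exceeds 1, so trivial bound: 1

1


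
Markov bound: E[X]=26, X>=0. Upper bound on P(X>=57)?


Markov: P(X >= a) <= E[X]/a
P(X >= 57) <= 26/57

26/57


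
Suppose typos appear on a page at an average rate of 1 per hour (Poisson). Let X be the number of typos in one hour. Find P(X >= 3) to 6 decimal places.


P(X>=3) = 1 - P(X<=2) = 1 - (e^(-1)*1^0/0! + e^(-1)*1^1/1! + e^(-1)*1^2/2!)
≈ 1 - (0.3678794412 + 0.3678794412 + 0.1839397206)
= 1 - 0.9196986030 = 0.0803013970
≈ 0.080301

0.080301


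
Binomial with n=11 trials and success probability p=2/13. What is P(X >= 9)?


P(X>=9) = P(X=9) + P(X=10) + P(X=11)
= 3407360/1792160394037 + 123904/1792160394037 + 2048/1792160394037
= 3533312/1792160394037

3533312/1792160394037


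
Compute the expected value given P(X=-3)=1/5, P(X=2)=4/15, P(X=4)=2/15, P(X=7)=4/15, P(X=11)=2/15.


E[X] = sum(x * P(x))
= -3*1/5 + 2*4/15 + 4*2/15 + 7*4/15 + 11*2/15
= 19/5

19/5


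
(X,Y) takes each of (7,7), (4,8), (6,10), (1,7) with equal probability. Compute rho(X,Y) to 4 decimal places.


Cov(X,Y) = 1.0000, Var(X) = 5.2500, Var(Y) = 1.5000
rho = Cov/(sqrt(VarX)*sqrt(VarY)) = 0.3563

0.3563


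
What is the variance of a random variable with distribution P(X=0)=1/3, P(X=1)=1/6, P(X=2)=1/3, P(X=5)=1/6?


E[X] = 5/3, E[X^2] = 17/3
Var(X) = E[X^2] - (E[X])^2 = 17/3 - (5/3)^2 = 26/9

26/9


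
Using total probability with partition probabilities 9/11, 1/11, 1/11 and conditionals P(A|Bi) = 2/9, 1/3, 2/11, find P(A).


P(A) = P(A|B1)P(B1) + P(A|B2)P(B2) + P(A|B3)P(B3)
= 2/9*9/11 + 1/3*1/11 + 2/11*1/11
= 2/11 + 1/33 + 2/121 = 83/363

83/363


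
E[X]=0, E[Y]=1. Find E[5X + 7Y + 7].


E[5X + 7Y + 7] = 5*E[X] + 7*E[Y] + 7
= (5)*(0) + (7)*(1) + (7)
= 0 + 7 + 7 = 14

14


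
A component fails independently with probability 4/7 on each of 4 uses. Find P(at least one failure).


P(at least one) = 1 - P(none)
P(none) = (1 - 4/7)^4 = (3/7)^4 = 81/2401
P(at least one) = 1 - 81/2401 = 2320/2401

2320/2401


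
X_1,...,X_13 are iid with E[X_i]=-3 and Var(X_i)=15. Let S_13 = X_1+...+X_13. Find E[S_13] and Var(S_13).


E[S_n] = n*mu = 13*-3 = -39
Var(S_n) = n*sigma^2 = 13*15 = 195

E[S_13]=-39, Var(S_13)=195


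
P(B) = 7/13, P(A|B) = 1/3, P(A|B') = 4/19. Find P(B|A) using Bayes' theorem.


P(A) = P(A|B)P(B) + P(A|B')P(B') = 1/3*7/13 + 4/19*6/13 = 205/741
P(B|A) = P(A|B)P(B)/P(A) = (7/39)/(205/741) = 133/205

133/205


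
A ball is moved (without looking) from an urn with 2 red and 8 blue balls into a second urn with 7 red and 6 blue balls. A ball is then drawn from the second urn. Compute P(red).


P(transfer red) = 2/10 = 1/5; P(transfer blue) = 4/5
If red transferred: Urn II has 8 red of 14, so P(red|red moved) = 4/7
If blue transferred: Urn II has 7 red of 14, so P(red|blue moved) = 1/2
By total probability: P(red) = 1/5*4/7 + 4/5*1/2 = 18/35

18/35


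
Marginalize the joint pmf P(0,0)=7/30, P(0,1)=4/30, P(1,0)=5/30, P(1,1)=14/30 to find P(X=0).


P(X=0) = P(0,0)+P(0,1) = 7/30 + 4/30 = 11/30

11/30


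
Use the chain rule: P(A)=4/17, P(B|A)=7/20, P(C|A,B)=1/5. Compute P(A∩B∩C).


P(A∩B∩C) = P(A) * P(B|A) * P(C|A∩B)
= 4/17 * 7/20 * 1/5
= 7/85 * 1/5 = 7/425

7/425


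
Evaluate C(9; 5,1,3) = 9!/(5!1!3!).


9! = 362880
Denominator: 5!=120 * 1!=1 * 3!=6
Coefficient = 362880 / 720 = 504

504


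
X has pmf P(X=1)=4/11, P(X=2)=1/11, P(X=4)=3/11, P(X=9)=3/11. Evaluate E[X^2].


E[X^2] = sum(x^2 * P(x))
= 1*4/11 + 4*1/11 + 16*3/11 + 81*3/11
= 299/11

299/11


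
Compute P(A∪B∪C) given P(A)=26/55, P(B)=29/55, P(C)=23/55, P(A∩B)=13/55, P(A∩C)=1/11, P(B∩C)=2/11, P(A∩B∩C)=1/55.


P(A∪B∪C) = P(A)+P(B)+P(C) - P(AB)-P(AC)-P(BC) + P(ABC)
= 26/55+29/55+23/55 - 13/55-1/11-2/11 + 1/55
= 51/55

51/55


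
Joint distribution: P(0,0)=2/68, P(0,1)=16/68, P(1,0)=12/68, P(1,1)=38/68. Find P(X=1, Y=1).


Read from table: P(X=1, Y=1) = 38/68 = 19/34

19/34


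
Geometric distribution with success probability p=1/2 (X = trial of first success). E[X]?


For geometric (trials until first success), E[X] = 1/p = 1/(1/2) = 2

2


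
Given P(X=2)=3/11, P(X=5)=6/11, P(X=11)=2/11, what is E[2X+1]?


E[2X+1] = sum(g(x)*P(x))
= 5*3/11 + 11*6/11 + 23*2/11
= 127/11

127/11


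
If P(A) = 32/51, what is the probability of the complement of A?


P(A') = 1 - P(A) = 1 - 32/51 = 19/51

19/51


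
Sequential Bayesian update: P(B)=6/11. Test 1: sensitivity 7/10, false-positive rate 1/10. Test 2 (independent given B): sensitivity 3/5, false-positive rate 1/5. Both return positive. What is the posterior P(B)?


After test 1: P(+) = 7/10*6/11 + 1/10*5/11 = 47/110
P(B|+) = (21/55)/(47/110) = 42/47
After test 2 (use post1 as new prior): P(+) = 3/5*42/47 + 1/5*5/47 = 131/235
P(B|+,+) = (126/235)/(131/235) = 126/131

126/131


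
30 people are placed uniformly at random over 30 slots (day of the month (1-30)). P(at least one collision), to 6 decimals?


P(all different) = prod((30-i)/30 for i=0..29) = 0.000000
P(at least one match) = 1 - 0.000000 = 1.000000

1.000000


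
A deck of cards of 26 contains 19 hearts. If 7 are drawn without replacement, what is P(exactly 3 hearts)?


P(X=3) = C(19,3)*C(7,4) / C(26,7)
= 969*35 / 657800
= 33915/657800 = 6783/131560

6783/131560


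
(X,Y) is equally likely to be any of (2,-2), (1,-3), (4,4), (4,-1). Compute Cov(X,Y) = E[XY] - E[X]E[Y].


E[X]=11/4, E[Y]=-1/2, E[XY]=5/4
Cov(X,Y) = E[XY] - E[X]E[Y] = 5/4 - 11/4*-1/2 = 21/8

21/8


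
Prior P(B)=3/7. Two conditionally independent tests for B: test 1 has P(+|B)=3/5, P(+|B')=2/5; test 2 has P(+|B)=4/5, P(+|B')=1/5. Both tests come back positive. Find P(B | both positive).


After test 1: P(+) = 3/5*3/7 + 2/5*4/7 = 17/35
P(B|+) = (9/35)/(17/35) = 9/17
After test 2 (use post1 as new prior): P(+) = 4/5*9/17 + 1/5*8/17 = 44/85
P(B|+,+) = (36/85)/(44/85) = 9/11

9/11


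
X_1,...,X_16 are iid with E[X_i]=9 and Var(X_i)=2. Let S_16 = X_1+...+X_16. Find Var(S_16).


By independence, Var(S_n) = n*Var(X_1) = 16*2 = 32

32


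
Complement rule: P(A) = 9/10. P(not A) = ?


P(A') = 1 - P(A) = 1 - 9/10 = 1/10

1/10


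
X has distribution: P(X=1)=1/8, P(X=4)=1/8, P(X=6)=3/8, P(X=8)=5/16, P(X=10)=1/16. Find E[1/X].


E[1/X] = sum(g(x)*P(x))
= 1*1/8 + 1/4*1/8 + 1/6*3/8 + 1/8*5/16 + 1/10*1/16
= 169/640

169/640


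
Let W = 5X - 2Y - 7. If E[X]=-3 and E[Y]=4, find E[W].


E[5X - 2Y - 7] = 5*E[X] - 2*E[Y] - 7
= (5)*(-3) + (-2)*(4) + (-7)
= -15 - 8 - 7 = -30

-30


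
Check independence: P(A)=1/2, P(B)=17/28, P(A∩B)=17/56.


P(A)*P(B) = 1/2*17/28 = 17/56
P(A∩B) = 17/56, which equals P(A)P(B), so independent

Yes, A and B are independent


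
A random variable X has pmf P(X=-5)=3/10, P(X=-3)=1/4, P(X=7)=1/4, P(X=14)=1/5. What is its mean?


E[X] = sum(x * P(x))
= -5*3/10 - 3*1/4 + 7*1/4 + 14*1/5
= 23/10

23/10


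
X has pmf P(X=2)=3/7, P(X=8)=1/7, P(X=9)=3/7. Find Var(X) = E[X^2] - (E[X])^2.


E[X] = 41/7, E[X^2] = 319/7
Var(X) = E[X^2] - (E[X])^2 = 319/7 - (41/7)^2 = 552/49

552/49


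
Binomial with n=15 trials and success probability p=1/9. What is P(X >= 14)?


P(X>=14) = P(X=14) + P(X=15)
= 40/68630377364883 + 1/205891132094649
= 121/205891132094649

121/205891132094649


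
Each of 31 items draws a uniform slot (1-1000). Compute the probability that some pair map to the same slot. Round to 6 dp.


P(all different) = prod((1000-i)/1000 for i=0..30) = 0.625127
P(at least one match) = 1 - 0.625127 = 0.374873

0.374873


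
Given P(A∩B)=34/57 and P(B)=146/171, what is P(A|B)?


P(A|B) = P(A∩B)/P(B) = (102/171)/(146/171) = 102/146 = 51/73

51/73


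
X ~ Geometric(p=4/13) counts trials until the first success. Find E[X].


For geometric (trials until first success), E[X] = 1/p = 1/(4/13) = 13/4

13/4


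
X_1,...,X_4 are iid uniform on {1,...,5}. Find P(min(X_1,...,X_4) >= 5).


P(min >= 5) = P(all X_i >= 5) = (P(X_1 >= 5))^4
= (1/5)^4 = 1/625

1/625


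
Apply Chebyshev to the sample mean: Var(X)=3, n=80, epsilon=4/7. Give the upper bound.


Var(Xbar) = Var(X)/n = 3/80
Chebyshev: P(|Xbar-mu| >= 4/7) <= Var(Xbar)/(4/7)^2 = (3/80)/(16/49) = 147/1280

147/1280


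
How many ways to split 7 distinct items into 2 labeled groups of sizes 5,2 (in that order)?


7! = 5040
Denominator: 5!=120 * 2!=2
Coefficient = 5040 / 240 = 21

21


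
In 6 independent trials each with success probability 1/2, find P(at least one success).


P(at least one) = 1 - P(none)
P(none) = (1 - 1/2)^6 = (1/2)^6 = 1/64
P(at least one) = 1 - 1/64 = 63/64

63/64


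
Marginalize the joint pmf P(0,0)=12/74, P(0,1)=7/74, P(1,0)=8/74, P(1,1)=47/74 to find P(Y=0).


P(Y=0) = P(0,0)+P(1,0) = 12/74 + 8/74 = 20/74 = 10/37

10/37


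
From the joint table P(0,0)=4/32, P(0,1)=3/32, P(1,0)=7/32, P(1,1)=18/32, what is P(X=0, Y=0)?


Read from table: P(X=0, Y=0) = 4/32 = 1/8

1/8


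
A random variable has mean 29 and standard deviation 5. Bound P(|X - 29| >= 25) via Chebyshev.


k = 25/5 = 5
Chebyshev: P(|X-mu| >= k*sigma) <= 1/k^2 = 1/5^2 = 1/25

1/25


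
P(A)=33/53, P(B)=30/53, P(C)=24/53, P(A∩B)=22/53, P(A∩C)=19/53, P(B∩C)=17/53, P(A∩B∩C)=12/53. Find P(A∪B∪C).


P(A∪B∪C) = P(A)+P(B)+P(C) - P(AB)-P(AC)-P(BC) + P(ABC)
= 33/53+30/53+24/53 - 22/53-19/53-17/53 + 12/53
= 41/53

41/53


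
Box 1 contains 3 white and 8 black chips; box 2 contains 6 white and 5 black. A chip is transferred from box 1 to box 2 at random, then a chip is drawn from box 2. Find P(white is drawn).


P(transfer white) = 3/11; P(transfer black) = 8/11
If white transferred: Urn II has 7 white of 12, so P(white|white moved) = 7/12
If black transferred: Urn II has 6 white of 12, so P(white|black moved) = 1/2
By total probability: P(white) = 3/11*7/12 + 8/11*1/2 = 23/44

23/44


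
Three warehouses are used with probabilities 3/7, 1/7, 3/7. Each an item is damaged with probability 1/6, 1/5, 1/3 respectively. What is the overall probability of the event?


P(A) = P(A|B1)P(B1) + P(A|B2)P(B2) + P(A|B3)P(B3)
= 1/6*3/7 + 1/5*1/7 + 1/3*3/7
= 1/14 + 1/35 + 1/7 = 17/70

17/70


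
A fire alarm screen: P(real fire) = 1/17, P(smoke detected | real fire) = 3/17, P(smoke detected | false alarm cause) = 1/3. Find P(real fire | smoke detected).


P(A) = P(A|B)P(B) + P(A|B')P(B') = 3/17*1/17 + 1/3*16/17 = 281/867
P(B|A) = P(A|B)P(B)/P(A) = (3/289)/(281/867) = 9/281

9/281


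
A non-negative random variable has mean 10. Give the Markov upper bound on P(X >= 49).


Markov: P(X >= a) <= E[X]/a
P(X >= 49) <= 10/49

10/49


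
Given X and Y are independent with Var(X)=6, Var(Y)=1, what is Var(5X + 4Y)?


Independence => Cov(X,Y)=0
Var(5X + 4Y) = 5^2*Var(X) + 4^2*Var(Y)
= 25*6 + 16*1 = 166

166


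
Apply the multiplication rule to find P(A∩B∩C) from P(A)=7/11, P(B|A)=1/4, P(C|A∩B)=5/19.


P(A∩B∩C) = P(A) * P(B|A) * P(C|A∩B)
= 7/11 * 1/4 * 5/19
= 7/44 * 5/19 = 35/836

35/836


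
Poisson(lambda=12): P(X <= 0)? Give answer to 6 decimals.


P(X<=0) = e^(-12)*12^0/0!
≈ 0.0000061442
≈ 0.000006

0.000006


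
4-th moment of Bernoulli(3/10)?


For Bernoulli: X in {0,1}
E[X^4] = 0^4*(1-3/10) + 1^4*3/10 = 3/10

3/10


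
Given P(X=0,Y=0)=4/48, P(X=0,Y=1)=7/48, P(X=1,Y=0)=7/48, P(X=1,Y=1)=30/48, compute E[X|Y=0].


P(Y=0) = 11/48
E[X|Y=0] = (0*4 + 1*7)/11 = 7/11

7/11


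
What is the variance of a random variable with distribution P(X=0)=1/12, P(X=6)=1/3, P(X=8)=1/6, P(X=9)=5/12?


E[X] = 85/12, E[X^2] = 677/12
Var(X) = E[X^2] - (E[X])^2 = 677/12 - (85/12)^2 = 899/144

899/144


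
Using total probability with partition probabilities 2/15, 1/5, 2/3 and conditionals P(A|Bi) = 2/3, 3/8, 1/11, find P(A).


P(A) = P(A|B1)P(B1) + P(A|B2)P(B2) + P(A|B3)P(B3)
= 2/3*2/15 + 3/8*1/5 + 1/11*2/3
= 4/45 + 3/40 + 2/33 = 889/3960

889/3960


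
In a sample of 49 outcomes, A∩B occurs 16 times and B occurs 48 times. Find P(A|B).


P(A|B) = P(A∩B)/P(B) = (16/49)/(48/49) = 16/48 = 1/3

1/3


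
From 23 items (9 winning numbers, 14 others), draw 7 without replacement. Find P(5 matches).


P(X=5) = C(9,5)*C(14,2) / C(23,7)
= 126*91 / 245157
= 11466/245157 = 3822/81719

3822/81719


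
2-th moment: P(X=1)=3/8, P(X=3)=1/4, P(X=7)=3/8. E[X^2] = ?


E[X^2] = sum(x^2 * P(x))
= 1*3/8 + 9*1/4 + 49*3/8
= 21

21


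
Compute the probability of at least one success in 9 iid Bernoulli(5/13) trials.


P(at least one) = 1 - P(none)
P(none) = (1 - 5/13)^9 = (8/13)^9 = 134217728/10604499373
P(at least one) = 1 - 134217728/10604499373 = 10470281645/10604499373

10470281645/10604499373


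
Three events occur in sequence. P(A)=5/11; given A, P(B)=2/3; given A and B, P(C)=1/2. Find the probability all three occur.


P(A∩B∩C) = P(A) * P(B|A) * P(C|A∩B)
= 5/11 * 2/3 * 1/2
= 10/33 * 1/2 = 5/33

5/33


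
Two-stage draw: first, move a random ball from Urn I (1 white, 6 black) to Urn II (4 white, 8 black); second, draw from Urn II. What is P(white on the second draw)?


P(transfer white) = 1/7; P(transfer black) = 6/7
If white transferred: Urn II has 5 white of 13, so P(white|white moved) = 5/13
If black transferred: Urn II has 4 white of 13, so P(white|black moved) = 4/13
By total probability: P(white) = 1/7*5/13 + 6/7*4/13 = 29/91

29/91


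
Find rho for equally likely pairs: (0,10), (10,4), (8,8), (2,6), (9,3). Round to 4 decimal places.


Cov(X,Y) = -7.3600, Var(X) = 16.1600, Var(Y) = 6.5600
rho = Cov/(sqrt(VarX)*sqrt(VarY)) = -0.7148

-0.7148


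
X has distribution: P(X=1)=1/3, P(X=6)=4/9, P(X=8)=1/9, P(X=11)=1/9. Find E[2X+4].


E[2X+4] = sum(g(x)*P(x))
= 6*1/3 + 16*4/9 + 20*1/9 + 26*1/9
= 128/9

128/9


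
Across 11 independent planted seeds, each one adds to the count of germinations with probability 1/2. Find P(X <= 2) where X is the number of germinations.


P(X<=2) = P(X=0) + P(X=1) + P(X=2)
= 1/2048 + 11/2048 + 55/2048
= 67/2048

67/2048


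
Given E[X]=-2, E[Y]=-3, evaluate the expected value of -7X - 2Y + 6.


E[-7X - 2Y + 6] = -7*E[X] - 2*E[Y] + 6
= (-7)*(-2) + (-2)*(-3) + (6)
= 14 + 6 + 6 = 26

26


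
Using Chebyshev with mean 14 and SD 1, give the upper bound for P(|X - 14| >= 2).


k = 2/1 = 2
Chebyshev: P(|X-mu| >= k*sigma) <= 1/k^2 = 1/2^2 = 1/4

1/4


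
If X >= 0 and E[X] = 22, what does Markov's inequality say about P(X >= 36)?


Markov: P(X >= a) <= E[X]/a
P(X >= 36) <= 22/36 = 11/18

11/18


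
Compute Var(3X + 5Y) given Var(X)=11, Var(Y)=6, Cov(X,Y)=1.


Var(3X + 5Y) = 3^2*Var(X) + 5^2*Var(Y) + 2*3*5*Cov(X,Y)
= 9*11 + 25*6 + 30*1
= 99 + 150 + 30 = 279

279


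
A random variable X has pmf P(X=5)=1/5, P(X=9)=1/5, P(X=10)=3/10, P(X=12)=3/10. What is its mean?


E[X] = sum(x * P(x))
= 5*1/5 + 9*1/5 + 10*3/10 + 12*3/10
= 47/5

47/5


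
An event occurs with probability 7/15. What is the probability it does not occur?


P(A') = 1 - P(A) = 1 - 7/15 = 8/15

8/15


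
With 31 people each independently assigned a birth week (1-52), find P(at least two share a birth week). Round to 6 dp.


P(all different) = prod((52-i)/52 for i=0..30) = 0.000010
P(at least one match) = 1 - 0.000010 = 0.999990

0.999990


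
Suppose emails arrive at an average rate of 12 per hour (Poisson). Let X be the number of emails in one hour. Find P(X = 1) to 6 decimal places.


P(X=1) = e^(-12) * 12^1 / 1!
≈ 0.000006144212353 * 12 / 1
≈ 0.000074

0.000074


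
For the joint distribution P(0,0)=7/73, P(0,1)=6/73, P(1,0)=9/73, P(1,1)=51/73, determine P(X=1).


P(X=1) = P(1,0)+P(1,1) = 9/73 + 51/73 = 60/73

60/73


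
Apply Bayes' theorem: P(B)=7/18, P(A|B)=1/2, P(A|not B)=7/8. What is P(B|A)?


P(A) = P(A|B)P(B) + P(A|B')P(B') = 1/2*7/18 + 7/8*11/18 = 35/48
P(B|A) = P(A|B)P(B)/P(A) = (7/36)/(35/48) = 4/15

4/15


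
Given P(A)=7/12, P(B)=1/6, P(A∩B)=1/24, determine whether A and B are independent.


P(A)*P(B) = 7/12*1/6 = 7/72
P(A∩B) = 1/24 != 7/72, so not independent

No, A and B are not independent


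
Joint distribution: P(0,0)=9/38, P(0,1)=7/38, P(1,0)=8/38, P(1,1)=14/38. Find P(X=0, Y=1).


Read from table: P(X=0, Y=1) = 7/38

7/38


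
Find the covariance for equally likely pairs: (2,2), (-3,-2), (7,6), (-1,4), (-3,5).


E[X]=2/5, E[Y]=3, E[XY]=33/5
Cov(X,Y) = E[XY] - E[X]E[Y] = 33/5 - 2/5*3 = 27/5

27/5


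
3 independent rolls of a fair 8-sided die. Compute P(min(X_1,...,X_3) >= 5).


P(min >= 5) = P(all X_i >= 5) = (P(X_1 >= 5))^3
= (4/8)^3 = (1/2)^3 = 1/8

1/8


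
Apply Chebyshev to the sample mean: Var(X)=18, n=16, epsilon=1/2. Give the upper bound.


Var(Xbar) = Var(X)/n = 18/16
Chebyshev: P(|Xbar-mu| >= 1/2) <= Var(Xbar)/(1/2)^2 = (9/8)/(1/4) = 9/2
Bound exceeds 1, so trivial bound: 1

1


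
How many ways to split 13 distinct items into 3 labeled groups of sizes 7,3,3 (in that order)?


13! = 6227020800
Denominator: 7!=5040 * 3!=6 * 3!=6
Coefficient = 6227020800 / 181440 = 34320

34320


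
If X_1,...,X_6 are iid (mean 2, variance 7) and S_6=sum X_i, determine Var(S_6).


By independence, Var(S_n) = n*Var(X_1) = 6*7 = 42

42


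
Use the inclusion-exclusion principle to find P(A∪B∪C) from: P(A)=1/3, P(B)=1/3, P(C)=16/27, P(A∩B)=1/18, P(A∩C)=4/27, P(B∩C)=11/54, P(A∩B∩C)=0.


P(A∪B∪C) = P(A)+P(B)+P(C) - P(AB)-P(AC)-P(BC) + P(ABC)
= 1/3+1/3+16/27 - 1/18-4/27-11/54 + 0
= 23/27

23/27


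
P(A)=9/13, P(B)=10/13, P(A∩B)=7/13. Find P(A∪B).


P(A∪B) = P(A) + P(B) - P(A∩B)
= 9/13 + 10/13 - 7/13 = 12/13

12/13


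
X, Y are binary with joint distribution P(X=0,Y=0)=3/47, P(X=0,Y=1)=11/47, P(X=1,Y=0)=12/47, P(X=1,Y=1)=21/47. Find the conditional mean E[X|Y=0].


P(Y=0) = 15/47
E[X|Y=0] = (0*3 + 1*12)/15 = 12/15 = 4/5

4/5


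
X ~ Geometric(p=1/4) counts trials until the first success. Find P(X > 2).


P(X > 2) = P(first 2 trials all fail) = (1-p)^2 = (3/4)^2 = 9/16

9/16


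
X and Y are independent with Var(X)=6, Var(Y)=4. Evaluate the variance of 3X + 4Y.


Independence => Cov(X,Y)=0
Var(3X + 4Y) = 3^2*Var(X) + 4^2*Var(Y)
= 9*6 + 16*4 = 118

118


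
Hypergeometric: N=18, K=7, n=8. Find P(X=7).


P(X=7) = C(7,7)*C(11,1) / C(18,8)
= 1*11 / 43758
= 11/43758 = 1/3978

1/3978


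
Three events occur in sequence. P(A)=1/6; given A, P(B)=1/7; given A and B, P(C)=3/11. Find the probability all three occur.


P(A∩B∩C) = P(A) * P(B|A) * P(C|A∩B)
= 1/6 * 1/7 * 3/11
= 1/42 * 3/11 = 1/154

1/154


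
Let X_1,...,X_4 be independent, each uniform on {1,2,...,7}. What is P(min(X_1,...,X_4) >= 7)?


P(min >= 7) = P(all X_i >= 7) = (P(X_1 >= 7))^4
= (1/7)^4 = 1/2401

1/2401


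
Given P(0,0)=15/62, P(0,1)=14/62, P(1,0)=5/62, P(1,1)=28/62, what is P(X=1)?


P(X=1) = P(1,0)+P(1,1) = 5/62 + 28/62 = 33/62

33/62


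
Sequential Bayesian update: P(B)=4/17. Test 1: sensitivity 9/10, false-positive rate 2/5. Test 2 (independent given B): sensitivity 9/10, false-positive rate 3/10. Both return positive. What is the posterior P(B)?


After test 1: P(+) = 9/10*4/17 + 2/5*13/17 = 44/85
P(B|+) = (18/85)/(44/85) = 9/22
After test 2 (use post1 as new prior): P(+) = 9/10*9/22 + 3/10*13/22 = 6/11
P(B|+,+) = (81/220)/(6/11) = 27/40

27/40


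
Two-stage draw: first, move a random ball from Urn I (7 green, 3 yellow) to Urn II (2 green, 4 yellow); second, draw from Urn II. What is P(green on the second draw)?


P(transfer green) = 7/10; P(transfer yellow) = 3/10
If green transferred: Urn II has 3 green of 7, so P(green|green moved) = 3/7
If yellow transferred: Urn II has 2 green of 7, so P(green|yellow moved) = 2/7
By total probability: P(green) = 7/10*3/7 + 3/10*2/7 = 27/70

27/70


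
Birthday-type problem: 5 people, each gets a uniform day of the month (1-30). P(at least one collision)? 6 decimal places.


P(all different) = prod((30-i)/30 for i=0..4) = 0.703733
P(at least one match) = 1 - 0.703733 = 0.296267

0.296267


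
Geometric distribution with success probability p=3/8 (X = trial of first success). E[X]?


For geometric (trials until first success), E[X] = 1/p = 1/(3/8) = 8/3

8/3


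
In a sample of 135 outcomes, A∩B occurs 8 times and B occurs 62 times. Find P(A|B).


P(A|B) = P(A∩B)/P(B) = (8/135)/(62/135) = 8/62 = 4/31

4/31


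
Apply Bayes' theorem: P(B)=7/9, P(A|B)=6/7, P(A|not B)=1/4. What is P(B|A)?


P(A) = P(A|B)P(B) + P(A|B')P(B') = 6/7*7/9 + 1/4*2/9 = 13/18
P(B|A) = P(A|B)P(B)/P(A) = (2/3)/(13/18) = 12/13

12/13


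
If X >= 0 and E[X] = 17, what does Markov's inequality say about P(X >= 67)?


Markov: P(X >= a) <= E[X]/a
P(X >= 67) <= 17/67

17/67


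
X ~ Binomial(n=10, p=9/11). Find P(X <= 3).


P(X<=3) = P(X=0) + P(X=1) + P(X=2) + P(X=3)
= 1024/25937424601 + 46080/25937424601 + 933120/25937424601 + 11197440/25937424601
= 12177664/25937424601

12177664/25937424601


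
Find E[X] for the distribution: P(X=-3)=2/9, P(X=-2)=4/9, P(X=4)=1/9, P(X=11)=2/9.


E[X] = sum(x * P(x))
= -3*2/9 - 2*4/9 + 4*1/9 + 11*2/9
= 4/3

4/3


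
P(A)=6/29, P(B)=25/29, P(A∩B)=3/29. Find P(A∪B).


P(A∪B) = P(A) + P(B) - P(A∩B)
= 6/29 + 25/29 - 3/29 = 28/29

28/29


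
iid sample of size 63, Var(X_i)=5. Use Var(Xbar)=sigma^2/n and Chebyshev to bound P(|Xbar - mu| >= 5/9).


Var(Xbar) = Var(X)/n = 5/63
Chebyshev: P(|Xbar-mu| >= 5/9) <= Var(Xbar)/(5/9)^2 = (5/63)/(25/81) = 9/35

9/35


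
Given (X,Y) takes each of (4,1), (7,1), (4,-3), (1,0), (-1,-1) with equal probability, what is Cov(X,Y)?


E[X]=3, E[Y]=-2/5, E[XY]=0
Cov(X,Y) = E[XY] - E[X]E[Y] = 0 - 3*-2/5 = 6/5

6/5


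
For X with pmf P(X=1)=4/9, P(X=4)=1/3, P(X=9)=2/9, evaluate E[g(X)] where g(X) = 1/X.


E[1/X] = sum(g(x)*P(x))
= 1*4/9 + 1/4*1/3 + 1/9*2/9
= 179/324

179/324


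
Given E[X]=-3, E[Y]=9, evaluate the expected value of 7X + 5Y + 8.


E[7X + 5Y + 8] = 7*E[X] + 5*E[Y] + 8
= (7)*(-3) + (5)*(9) + (8)
= -21 + 45 + 8 = 32

32


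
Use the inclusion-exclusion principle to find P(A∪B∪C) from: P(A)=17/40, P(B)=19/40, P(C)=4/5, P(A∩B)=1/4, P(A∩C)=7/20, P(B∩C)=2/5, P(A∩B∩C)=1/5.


P(A∪B∪C) = P(A)+P(B)+P(C) - P(AB)-P(AC)-P(BC) + P(ABC)
= 17/40+19/40+4/5 - 1/4-7/20-2/5 + 1/5
= 9/10

9/10


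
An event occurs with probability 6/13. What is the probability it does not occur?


P(A') = 1 - P(A) = 1 - 6/13 = 7/13

7/13


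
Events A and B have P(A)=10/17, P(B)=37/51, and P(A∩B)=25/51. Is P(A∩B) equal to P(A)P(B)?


P(A)*P(B) = 10/17*37/51 = 370/867
P(A∩B) = 25/51 != 370/867, so not independent

No, A and B are not independent


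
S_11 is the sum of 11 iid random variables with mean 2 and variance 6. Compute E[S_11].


E[S_n] = n*E[X_1] = 11*2 = 22

22


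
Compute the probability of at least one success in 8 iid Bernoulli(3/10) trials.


P(at least one) = 1 - P(none)
P(none) = (1 - 3/10)^8 = (7/10)^8 = 5764801/100000000
P(at least one) = 1 - 5764801/100000000 = 94235199/100000000

94235199/100000000


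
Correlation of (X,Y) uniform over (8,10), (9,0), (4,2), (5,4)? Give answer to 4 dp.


Cov(X,Y) = 1.0000, Var(X) = 4.2500, Var(Y) = 14.0000
rho = Cov/(sqrt(VarX)*sqrt(VarY)) = 0.1296

0.1296


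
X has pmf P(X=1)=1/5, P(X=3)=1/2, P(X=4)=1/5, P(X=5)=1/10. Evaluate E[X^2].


E[X^2] = sum(x^2 * P(x))
= 1*1/5 + 9*1/2 + 16*1/5 + 25*1/10
= 52/5

52/5


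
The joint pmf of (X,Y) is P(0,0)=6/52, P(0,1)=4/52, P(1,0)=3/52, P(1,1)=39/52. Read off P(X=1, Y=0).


Read from table: P(X=1, Y=0) = 3/52

3/52


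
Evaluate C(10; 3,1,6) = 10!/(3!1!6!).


10! = 3628800
Denominator: 3!=6 * 1!=1 * 6!=720
Coefficient = 3628800 / 4320 = 840

840


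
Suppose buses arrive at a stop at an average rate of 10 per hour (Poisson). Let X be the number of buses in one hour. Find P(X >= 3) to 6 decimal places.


P(X>=3) = 1 - P(X<=2) = 1 - (e^(-10)*10^0/0! + e^(-10)*10^1/1! + e^(-10)*10^2/2!)
≈ 1 - (0.0000453999 + 0.0004539993 + 0.0022699965)
= 1 - 0.0027693957 = 0.9972306043
≈ 0.997231

0.997231


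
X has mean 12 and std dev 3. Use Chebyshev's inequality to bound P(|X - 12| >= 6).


k = 6/3 = 2
Chebyshev: P(|X-mu| >= k*sigma) <= 1/k^2 = 1/2^2 = 1/4

1/4


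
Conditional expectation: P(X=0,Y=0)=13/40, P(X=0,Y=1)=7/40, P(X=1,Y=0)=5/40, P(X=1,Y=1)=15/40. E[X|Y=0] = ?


P(Y=0) = 18/40
E[X|Y=0] = (0*13 + 1*5)/18 = 5/18

5/18


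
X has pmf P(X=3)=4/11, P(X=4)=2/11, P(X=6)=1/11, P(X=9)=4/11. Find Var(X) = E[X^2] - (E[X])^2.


E[X] = 62/11, E[X^2] = 428/11
Var(X) = E[X^2] - (E[X])^2 = 428/11 - (62/11)^2 = 864/121

864/121


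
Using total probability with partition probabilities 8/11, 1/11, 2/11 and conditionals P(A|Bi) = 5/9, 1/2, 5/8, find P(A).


P(A) = P(A|B1)P(B1) + P(A|B2)P(B2) + P(A|B3)P(B3)
= 5/9*8/11 + 1/2*1/11 + 5/8*2/11
= 40/99 + 1/22 + 5/44 = 223/396

223/396


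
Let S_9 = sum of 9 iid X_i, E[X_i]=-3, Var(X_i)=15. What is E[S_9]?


E[S_n] = n*E[X_1] = 9*-3 = -27

-27


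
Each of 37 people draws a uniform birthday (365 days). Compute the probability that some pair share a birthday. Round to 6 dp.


P(all different) = prod((365-i)/365 for i=0..36) = 0.151266
P(at least one match) = 1 - 0.151266 = 0.848734

0.848734


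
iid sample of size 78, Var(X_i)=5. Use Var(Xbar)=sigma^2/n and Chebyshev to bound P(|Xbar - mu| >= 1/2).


Var(Xbar) = Var(X)/n = 5/78
Chebyshev: P(|Xbar-mu| >= 1/2) <= Var(Xbar)/(1/2)^2 = (5/78)/(1/4) = 10/39

10/39


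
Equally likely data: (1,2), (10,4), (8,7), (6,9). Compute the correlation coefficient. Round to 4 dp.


Cov(X,Y) = 3.6250, Var(X) = 11.1875, Var(Y) = 7.2500
rho = Cov/(sqrt(VarX)*sqrt(VarY)) = 0.4025

0.4025


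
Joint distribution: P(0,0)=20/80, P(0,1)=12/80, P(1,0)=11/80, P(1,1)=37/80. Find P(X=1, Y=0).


Read from table: P(X=1, Y=0) = 11/80

11/80


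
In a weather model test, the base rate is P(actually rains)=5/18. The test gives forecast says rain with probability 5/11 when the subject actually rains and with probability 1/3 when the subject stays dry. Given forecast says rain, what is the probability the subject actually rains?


P(A) = P(A|B)P(B) + P(A|B')P(B') = 5/11*5/18 + 1/3*13/18 = 109/297
P(B|A) = P(A|B)P(B)/P(A) = (25/198)/(109/297) = 75/218

75/218


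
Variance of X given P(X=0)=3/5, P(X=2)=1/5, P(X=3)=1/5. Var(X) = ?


E[X] = 1, E[X^2] = 13/5
Var(X) = E[X^2] - (E[X])^2 = 13/5 - (1)^2 = 8/5

8/5


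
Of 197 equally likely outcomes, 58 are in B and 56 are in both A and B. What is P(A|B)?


P(A|B) = P(A∩B)/P(B) = (56/197)/(58/197) = 56/58 = 28/29

28/29


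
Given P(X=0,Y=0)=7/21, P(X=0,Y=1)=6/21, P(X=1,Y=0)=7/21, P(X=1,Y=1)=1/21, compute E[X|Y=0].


P(Y=0) = 14/21
E[X|Y=0] = (0*7 + 1*7)/14 = 7/14 = 1/2

1/2


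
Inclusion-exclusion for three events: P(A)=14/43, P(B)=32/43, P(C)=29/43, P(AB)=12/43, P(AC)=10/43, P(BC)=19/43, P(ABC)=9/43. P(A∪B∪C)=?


P(A∪B∪C) = P(A)+P(B)+P(C) - P(AB)-P(AC)-P(BC) + P(ABC)
= 14/43+32/43+29/43 - 12/43-10/43-19/43 + 9/43
= 1

1


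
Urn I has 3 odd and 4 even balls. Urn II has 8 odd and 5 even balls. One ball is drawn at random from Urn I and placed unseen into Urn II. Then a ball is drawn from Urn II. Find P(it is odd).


P(transfer odd) = 3/7; P(transfer even) = 4/7
If odd transferred: Urn II has 9 odd of 14, so P(odd|odd moved) = 9/14
If even transferred: Urn II has 8 odd of 14, so P(odd|even moved) = 4/7
By total probability: P(odd) = 3/7*9/14 + 4/7*4/7 = 59/98

59/98


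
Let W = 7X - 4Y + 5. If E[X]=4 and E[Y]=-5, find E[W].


E[7X - 4Y + 5] = 7*E[X] - 4*E[Y] + 5
= (7)*(4) + (-4)*(-5) + (5)
= 28 + 20 + 5 = 53

53


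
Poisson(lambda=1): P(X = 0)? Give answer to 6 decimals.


P(X=0) = e^(-1) * 1^0 / 0!
≈ 0.3678794412 * 1 / 1
≈ 0.367879

0.367879


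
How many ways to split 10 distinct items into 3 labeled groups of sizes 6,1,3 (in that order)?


10! = 3628800
Denominator: 6!=720 * 1!=1 * 3!=6
Coefficient = 3628800 / 4320 = 840

840


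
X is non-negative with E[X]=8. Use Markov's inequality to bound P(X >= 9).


Markov: P(X >= a) <= E[X]/a
P(X >= 9) <= 8/9

8/9


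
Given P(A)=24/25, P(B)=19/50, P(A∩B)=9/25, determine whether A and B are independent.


P(A)*P(B) = 24/25*19/50 = 228/625
P(A∩B) = 9/25 != 228/625, so not independent

No, A and B are not independent


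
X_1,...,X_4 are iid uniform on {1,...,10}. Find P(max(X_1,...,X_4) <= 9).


P(max <= 9) = P(all X_i <= 9) = (P(X_1 <= 9))^4
= (9/10)^4 = 6561/10000

6561/10000


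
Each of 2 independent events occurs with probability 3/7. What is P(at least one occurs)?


P(at least one) = 1 - P(none)
P(none) = (1 - 3/7)^2 = (4/7)^2 = 16/49
P(at least one) = 1 - 16/49 = 33/49

33/49


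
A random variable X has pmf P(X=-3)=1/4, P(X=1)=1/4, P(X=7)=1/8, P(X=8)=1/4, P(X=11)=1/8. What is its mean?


E[X] = sum(x * P(x))
= -3*1/4 + 1*1/4 + 7*1/8 + 8*1/4 + 11*1/8
= 15/4

15/4


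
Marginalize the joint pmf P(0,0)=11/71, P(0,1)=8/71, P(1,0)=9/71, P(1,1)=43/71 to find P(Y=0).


P(Y=0) = P(0,0)+P(1,0) = 11/71 + 9/71 = 20/71

20/71


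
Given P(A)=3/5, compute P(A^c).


P(A') = 1 - P(A) = 1 - 3/5 = 2/5

2/5


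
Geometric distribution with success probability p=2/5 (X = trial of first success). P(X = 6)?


P(X=6) = (1-p)^5 * p = (3/5)^5 * 2/5
= 243/3125 * 2/5 = 486/15625

486/15625


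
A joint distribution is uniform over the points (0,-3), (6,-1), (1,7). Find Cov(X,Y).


E[X]=7/3, E[Y]=1, E[XY]=1/3
Cov(X,Y) = E[XY] - E[X]E[Y] = 1/3 - 7/3*1 = -2

-2


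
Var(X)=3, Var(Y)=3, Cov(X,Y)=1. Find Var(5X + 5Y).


Var(5X + 5Y) = 5^2*Var(X) + 5^2*Var(Y) + 2*5*5*Cov(X,Y)
= 25*3 + 25*3 + 50*1
= 75 + 75 + 50 = 200

200


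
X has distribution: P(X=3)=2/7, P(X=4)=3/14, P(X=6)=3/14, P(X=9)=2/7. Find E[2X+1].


E[2X+1] = sum(g(x)*P(x))
= 7*2/7 + 9*3/14 + 13*3/14 + 19*2/7
= 85/7

85/7


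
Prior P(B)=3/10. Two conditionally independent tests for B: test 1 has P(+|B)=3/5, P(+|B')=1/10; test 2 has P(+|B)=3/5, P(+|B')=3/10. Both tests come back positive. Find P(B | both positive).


After test 1: P(+) = 3/5*3/10 + 1/10*7/10 = 1/4
P(B|+) = (9/50)/(1/4) = 18/25
After test 2 (use post1 as new prior): P(+) = 3/5*18/25 + 3/10*7/25 = 129/250
P(B|+,+) = (54/125)/(129/250) = 36/43

36/43


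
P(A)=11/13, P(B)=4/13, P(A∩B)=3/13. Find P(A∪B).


P(A∪B) = P(A) + P(B) - P(A∩B)
= 11/13 + 4/13 - 3/13 = 12/13

12/13


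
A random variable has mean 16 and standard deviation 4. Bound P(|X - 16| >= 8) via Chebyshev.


k = 8/4 = 2
Chebyshev: P(|X-mu| >= k*sigma) <= 1/k^2 = 1/2^2 = 1/4

1/4


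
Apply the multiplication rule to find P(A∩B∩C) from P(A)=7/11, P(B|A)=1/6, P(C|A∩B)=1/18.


P(A∩B∩C) = P(A) * P(B|A) * P(C|A∩B)
= 7/11 * 1/6 * 1/18
= 7/66 * 1/18 = 7/1188

7/1188


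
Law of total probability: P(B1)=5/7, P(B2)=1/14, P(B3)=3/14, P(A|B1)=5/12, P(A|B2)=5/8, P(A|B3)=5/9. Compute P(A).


P(A) = P(A|B1)P(B1) + P(A|B2)P(B2) + P(A|B3)P(B3)
= 5/12*5/7 + 5/8*1/14 + 5/9*3/14
= 25/84 + 5/112 + 5/42 = 155/336

155/336


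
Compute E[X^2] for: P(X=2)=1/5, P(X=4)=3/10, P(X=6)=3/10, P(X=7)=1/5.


E[X^2] = sum(x^2 * P(x))
= 4*1/5 + 16*3/10 + 36*3/10 + 49*1/5
= 131/5

131/5


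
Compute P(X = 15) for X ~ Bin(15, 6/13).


P(X=15) = C(15,15) * p^15 * (1-p)^0
= 1 * 470184984576/51185893014090757 * 1
= 470184984576/51185893014090757

470184984576/51185893014090757
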